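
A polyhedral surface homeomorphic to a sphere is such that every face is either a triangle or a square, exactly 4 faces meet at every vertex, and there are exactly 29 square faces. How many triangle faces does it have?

8

Let x be the number of triangles; then F = 29 + x.
Edge–face incidences: 2E = 4·29 + 3·x = 116 + 3x.
Every vertex has degree 4, so 4V = 2E.
Euler: V − E + F = 2 ⇒ (2E)/4 − E + (29 + x) = 2.
Multiply by 8: 2·(2E) − 4·(2E) + 8·(29 + x) = 16, i.e. 232 + 8x − 2·(116 + 3x) = 16.
Collecting terms: 2x = 16, so x = 8.
Then 2E = 116 + 3·8 = 140, so E = 70, V = 2E/4 = 35, F = 29 + 8 = 37.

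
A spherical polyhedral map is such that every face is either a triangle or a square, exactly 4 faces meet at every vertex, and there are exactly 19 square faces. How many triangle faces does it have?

Let x be the number of triangles; then F = 19 + x.
Edge–face incidences: 2E = 4·19 + 3·x = 76 + 3x.
Every vertex has degree 4, so 4V = 2E.
Euler: V − E + F = 2 ⇒ (2E)/4 − E + (19 + x) = 2.
Multiply by 8: 2·(2E) − 4·(2E) + 8·(19 + x) = 16, i.e. 152 + 8x − 2·(76 + 3x) = 16.
Collecting terms: 2x = 16, so x = 8.
Then 2E = 76 + 3·8 = 100, so E = 50, V = 2E/4 = 25, F = 19 + 8 = 27.

8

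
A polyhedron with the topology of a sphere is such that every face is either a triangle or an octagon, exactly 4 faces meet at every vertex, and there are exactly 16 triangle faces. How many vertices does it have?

Let x be the number of octagons; then F = 16 + x.
Edge–face incidences: 2E = 3·16 + 8·x = 48 + 8x.
Every vertex has degree 4, so 4V = 2E.
Euler: V − E + F = 2 ⇒ (2E)/4 − E + (16 + x) = 2.
Multiply by 8: 2·(2E) − 4·(2E) + 8·(16 + x) = 16, i.e. 128 + 8x − 2·(48 + 8x) = 16.
Collecting terms: −8x + 32 = 16, so −8x = −16, so x = 2.
Then 2E = 48 + 8·2 = 64, so E = 32, V = 2E/4 = 16, F = 16 + 2 = 18.

16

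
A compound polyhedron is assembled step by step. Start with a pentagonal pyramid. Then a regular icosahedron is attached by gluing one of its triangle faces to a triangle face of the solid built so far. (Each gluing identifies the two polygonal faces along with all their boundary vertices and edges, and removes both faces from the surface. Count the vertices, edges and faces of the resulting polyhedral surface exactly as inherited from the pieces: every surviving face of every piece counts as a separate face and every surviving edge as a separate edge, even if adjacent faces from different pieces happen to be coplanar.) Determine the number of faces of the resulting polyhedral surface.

24

A pentagonal pyramid: V=6, E=10, F=6.
Attach a regular icosahedron (V=12, E=30, F=20) along a 3-gon: merge 3 vertices and 3 edges, delete both glued faces → V=15, E=37, F=24.
Check: V − E + F = 15 − 37 + 24 = 2.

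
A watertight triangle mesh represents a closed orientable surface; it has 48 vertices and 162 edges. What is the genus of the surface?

4

Every face is a triangle and each edge borders two faces, so 3F = 2·162, giving F = 108.
χ = V − E + F = 48 − 162 + 108 = -6.
For a closed orientable surface χ = 2 − 2g, so g = (2 − (-6))/2 = 4.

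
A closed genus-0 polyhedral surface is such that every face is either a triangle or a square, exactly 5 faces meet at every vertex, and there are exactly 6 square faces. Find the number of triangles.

32

Let x be the number of triangles; then F = 6 + x.
Edge–face incidences: 2E = 4·6 + 3·x = 24 + 3x.
Every vertex has degree 5, so 5V = 2E.
Euler: V − E + F = 2 ⇒ (2E)/5 − E + (6 + x) = 2.
Multiply by 10: 2·(2E) − 5·(2E) + 10·(6 + x) = 20, i.e. 60 + 10x − 3·(24 + 3x) = 20.
Collecting terms: x − 12 = 20, so x = 32.
Then 2E = 24 + 3·32 = 120, so E = 60, V = 2E/5 = 24, F = 6 + 32 = 38.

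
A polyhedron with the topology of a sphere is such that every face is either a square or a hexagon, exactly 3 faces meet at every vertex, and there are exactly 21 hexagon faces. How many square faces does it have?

Let x be the number of squares; then F = 21 + x.
Edge–face incidences: 2E = 6·21 + 4·x = 126 + 4x.
Every vertex has degree 3, so 3V = 2E.
Euler: V − E + F = 2 ⇒ (2E)/3 − E + (21 + x) = 2.
Multiply by 6: 2·(2E) − 3·(2E) + 6·(21 + x) = 12, i.e. 126 + 6x − (126 + 4x) = 12.
Collecting terms: 2x = 12, so x = 6.
Then 2E = 126 + 4·6 = 150, so E = 75, V = 2E/3 = 50, F = 21 + 6 = 27.

6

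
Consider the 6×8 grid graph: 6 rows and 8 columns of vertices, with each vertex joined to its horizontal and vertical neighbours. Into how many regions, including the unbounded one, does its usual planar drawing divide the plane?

36

The grid has V = 6·8 = 48 vertices and E = 6·7 + 8·5 = 82 edges.
F = 2 − V + E = 2 − 48 + 82 = 36.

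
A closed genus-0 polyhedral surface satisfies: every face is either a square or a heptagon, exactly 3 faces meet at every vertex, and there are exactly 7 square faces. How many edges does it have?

21

Let x be the number of heptagons; then F = 7 + x.
Edge–face incidences: 2E = 4·7 + 7·x = 28 + 7x.
Every vertex has degree 3, so 3V = 2E.
Euler: V − E + F = 2 ⇒ (2E)/3 − E + (7 + x) = 2.
Multiply by 6: 2·(2E) − 3·(2E) + 6·(7 + x) = 12, i.e. 42 + 6x − (28 + 7x) = 12.
Collecting terms: −x + 14 = 12, so −x = −2, so x = 2.
Then 2E = 28 + 7·2 = 42, so E = 21, V = 2E/3 = 14, F = 7 + 2 = 9.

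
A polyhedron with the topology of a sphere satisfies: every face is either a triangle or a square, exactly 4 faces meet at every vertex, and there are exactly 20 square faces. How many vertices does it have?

26

Let x be the number of triangles; then F = 20 + x.
Edge–face incidences: 2E = 4·20 + 3·x = 80 + 3x.
Every vertex has degree 4, so 4V = 2E.
Euler: V − E + F = 2 ⇒ (2E)/4 − E + (20 + x) = 2.
Multiply by 8: 2·(2E) − 4·(2E) + 8·(20 + x) = 16, i.e. 160 + 8x − 2·(80 + 3x) = 16.
Collecting terms: 2x = 16, so x = 8.
Then 2E = 80 + 3·8 = 104, so E = 52, V = 2E/4 = 26, F = 20 + 8 = 28.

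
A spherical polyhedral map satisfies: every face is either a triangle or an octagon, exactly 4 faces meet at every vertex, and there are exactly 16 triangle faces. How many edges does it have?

32

Let x be the number of octagons; then F = 16 + x.
Edge–face incidences: 2E = 3·16 + 8·x = 48 + 8x.
Every vertex has degree 4, so 4V = 2E.
Euler: V − E + F = 2 ⇒ (2E)/4 − E + (16 + x) = 2.
Multiply by 8: 2·(2E) − 4·(2E) + 8·(16 + x) = 16, i.e. 128 + 8x − 2·(48 + 8x) = 16.
Collecting terms: −8x + 32 = 16, so −8x = −16, so x = 2.
Then 2E = 48 + 8·2 = 64, so E = 32, V = 2E/4 = 16, F = 16 + 2 = 18.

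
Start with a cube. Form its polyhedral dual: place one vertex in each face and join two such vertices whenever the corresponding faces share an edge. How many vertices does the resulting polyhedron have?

6

The base solid has V = 8, E = 12, F = 6.
The dual swaps V and F and preserves E: V′ = F = 6, E′ = E = 12, F′ = V = 8.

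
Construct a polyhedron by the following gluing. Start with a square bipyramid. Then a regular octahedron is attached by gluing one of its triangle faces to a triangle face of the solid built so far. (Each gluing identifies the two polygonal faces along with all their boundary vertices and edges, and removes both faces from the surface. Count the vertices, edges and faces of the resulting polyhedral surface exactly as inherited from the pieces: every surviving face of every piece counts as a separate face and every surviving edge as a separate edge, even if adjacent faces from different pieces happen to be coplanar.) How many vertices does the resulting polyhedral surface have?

9

A square bipyramid: V=6, E=12, F=8.
Attach a regular octahedron (V=6, E=12, F=8) along a 3-gon: merge 3 vertices and 3 edges, delete both glued faces → V=9, E=21, F=14.
Check: V − E + F = 9 − 21 + 14 = 2.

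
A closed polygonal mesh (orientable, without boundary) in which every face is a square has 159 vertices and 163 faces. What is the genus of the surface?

3

Every face is a square, so 2E = 4·163 = 652, giving E = 326.
χ = V − E + F = 159 − 326 + 163 = -4.
For a closed orientable surface χ = 2 − 2g, so g = (2 − (-4))/2 = 3.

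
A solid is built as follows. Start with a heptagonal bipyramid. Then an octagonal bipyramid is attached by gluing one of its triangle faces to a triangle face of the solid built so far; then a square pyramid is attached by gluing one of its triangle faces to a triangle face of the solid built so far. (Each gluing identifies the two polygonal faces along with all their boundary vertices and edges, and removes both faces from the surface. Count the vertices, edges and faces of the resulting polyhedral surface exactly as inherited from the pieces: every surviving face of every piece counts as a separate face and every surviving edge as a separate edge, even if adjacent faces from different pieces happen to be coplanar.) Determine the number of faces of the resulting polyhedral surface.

A heptagonal bipyramid: V=9, E=21, F=14.
Attach an octagonal bipyramid (V=10, E=24, F=16) along a 3-gon: merge 3 vertices and 3 edges, delete both glued faces → V=16, E=42, F=28.
Attach a square pyramid (V=5, E=8, F=5) along a 3-gon: merge 3 vertices and 3 edges, delete both glued faces → V=18, E=47, F=31.
Check: V − E + F = 18 − 47 + 31 = 2.

31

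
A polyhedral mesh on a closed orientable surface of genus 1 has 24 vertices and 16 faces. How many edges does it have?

For a closed orientable surface of genus 1, χ = 2 − 2·1 = 0.
E = V + F − (0) = 24 + 16 − (0) = 40.

40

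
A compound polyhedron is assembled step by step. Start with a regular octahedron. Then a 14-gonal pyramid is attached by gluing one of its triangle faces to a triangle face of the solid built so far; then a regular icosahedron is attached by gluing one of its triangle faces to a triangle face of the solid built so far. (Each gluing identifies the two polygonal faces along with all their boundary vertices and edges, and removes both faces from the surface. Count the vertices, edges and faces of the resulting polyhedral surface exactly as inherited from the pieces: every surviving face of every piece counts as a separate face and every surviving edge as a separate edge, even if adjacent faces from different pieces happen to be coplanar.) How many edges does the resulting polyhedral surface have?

A regular octahedron: V=6, E=12, F=8.
Attach a 14-gonal pyramid (V=15, E=28, F=15) along a 3-gon: merge 3 vertices and 3 edges, delete both glued faces → V=18, E=37, F=21.
Attach a regular icosahedron (V=12, E=30, F=20) along a 3-gon: merge 3 vertices and 3 edges, delete both glued faces → V=27, E=64, F=39.
Check: V − E + F = 27 − 64 + 39 = 2.

64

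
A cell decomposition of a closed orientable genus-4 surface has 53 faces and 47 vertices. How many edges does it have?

For a closed orientable surface of genus 4, χ = 2 − 2·4 = -6.
E = V + F − (-6) = 47 + 53 − (-6) = 106.

106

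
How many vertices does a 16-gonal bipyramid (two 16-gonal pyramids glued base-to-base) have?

18

A bipyramid over an n-gon has 2n triangular faces and n + 2 vertices: V = 16 + 2 = 18, E = 3·16 = 48, F = 2·16 = 32.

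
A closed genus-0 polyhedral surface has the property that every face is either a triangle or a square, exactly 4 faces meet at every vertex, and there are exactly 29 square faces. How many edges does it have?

Let x be the number of triangles; then F = 29 + x.
Edge–face incidences: 2E = 4·29 + 3·x = 116 + 3x.
Every vertex has degree 4, so 4V = 2E.
Euler: V − E + F = 2 ⇒ (2E)/4 − E + (29 + x) = 2.
Multiply by 8: 2·(2E) − 4·(2E) + 8·(29 + x) = 16, i.e. 232 + 8x − 2·(116 + 3x) = 16.
Collecting terms: 2x = 16, so x = 8.
Then 2E = 116 + 3·8 = 140, so E = 70, V = 2E/4 = 35, F = 29 + 8 = 37.

70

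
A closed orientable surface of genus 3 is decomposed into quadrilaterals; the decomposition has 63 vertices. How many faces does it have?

χ = 2 − 2·3 = -4, and every face is a square so 4F = 2E.
V − E + F = -4 with E = 4F/2 gives 63 − (4/2 − 1)·F = -4, so F = 67 and E = 134.

67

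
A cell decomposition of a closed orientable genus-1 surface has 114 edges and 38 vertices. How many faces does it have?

For a closed orientable surface of genus 1, χ = 2 − 2·1 = 0.
F = 0 − V + E = 0 − 38 + 114 = 76.

76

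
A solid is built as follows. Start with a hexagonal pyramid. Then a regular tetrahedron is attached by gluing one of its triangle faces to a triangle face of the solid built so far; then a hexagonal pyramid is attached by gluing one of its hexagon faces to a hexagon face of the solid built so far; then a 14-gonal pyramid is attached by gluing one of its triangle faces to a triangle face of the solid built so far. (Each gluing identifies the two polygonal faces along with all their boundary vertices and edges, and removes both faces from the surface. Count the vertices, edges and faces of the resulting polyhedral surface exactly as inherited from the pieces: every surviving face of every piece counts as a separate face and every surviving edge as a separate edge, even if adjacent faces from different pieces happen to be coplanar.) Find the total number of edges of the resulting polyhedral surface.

46

A hexagonal pyramid: V=7, E=12, F=7.
Attach a regular tetrahedron (V=4, E=6, F=4) along a 3-gon: merge 3 vertices and 3 edges, delete both glued faces → V=8, E=15, F=9.
Attach a hexagonal pyramid (V=7, E=12, F=7) along a 6-gon: merge 6 vertices and 6 edges, delete both glued faces → V=9, E=21, F=14.
Attach a 14-gonal pyramid (V=15, E=28, F=15) along a 3-gon: merge 3 vertices and 3 edges, delete both glued faces → V=21, E=46, F=27.
Check: V − E + F = 21 − 46 + 27 = 2.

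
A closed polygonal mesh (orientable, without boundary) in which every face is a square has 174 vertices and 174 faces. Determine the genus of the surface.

1

Every face is a square, so 2E = 4·174 = 696, giving E = 348.
χ = V − E + F = 174 − 348 + 174 = 0.
For a closed orientable surface χ = 2 − 2g, so g = (2 − (0))/2 = 1.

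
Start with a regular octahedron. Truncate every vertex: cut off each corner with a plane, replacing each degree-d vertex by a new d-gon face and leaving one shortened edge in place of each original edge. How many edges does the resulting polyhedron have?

36

The base solid has V = 6, E = 12, F = 8.
Truncation replaces each original edge-end by a new vertex, so V′ = 2E = 24.
Each original edge survives, and each old vertex of degree d contributes d new edges; summing degrees gives Σd = 2E, so E′ = E + 2E = 3E = 36.
Each original face survives and each original vertex becomes one new face: F′ = F + V = 14.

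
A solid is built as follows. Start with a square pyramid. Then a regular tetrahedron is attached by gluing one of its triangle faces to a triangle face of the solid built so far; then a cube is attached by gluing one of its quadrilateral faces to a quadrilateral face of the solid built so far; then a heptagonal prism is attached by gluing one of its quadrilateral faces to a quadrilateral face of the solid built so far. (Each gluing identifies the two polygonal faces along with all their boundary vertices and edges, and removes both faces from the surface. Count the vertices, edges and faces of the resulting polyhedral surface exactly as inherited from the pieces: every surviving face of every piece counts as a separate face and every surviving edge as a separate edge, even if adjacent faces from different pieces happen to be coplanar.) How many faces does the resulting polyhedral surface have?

18

A square pyramid: V=5, E=8, F=5.
Attach a regular tetrahedron (V=4, E=6, F=4) along a 3-gon: merge 3 vertices and 3 edges, delete both glued faces → V=6, E=11, F=7.
Attach a cube (V=8, E=12, F=6) along a 4-gon: merge 4 vertices and 4 edges, delete both glued faces → V=10, E=19, F=11.
Attach a heptagonal prism (V=14, E=21, F=9) along a 4-gon: merge 4 vertices and 4 edges, delete both glued faces → V=20, E=36, F=18.
Check: V − E + F = 20 − 36 + 18 = 2.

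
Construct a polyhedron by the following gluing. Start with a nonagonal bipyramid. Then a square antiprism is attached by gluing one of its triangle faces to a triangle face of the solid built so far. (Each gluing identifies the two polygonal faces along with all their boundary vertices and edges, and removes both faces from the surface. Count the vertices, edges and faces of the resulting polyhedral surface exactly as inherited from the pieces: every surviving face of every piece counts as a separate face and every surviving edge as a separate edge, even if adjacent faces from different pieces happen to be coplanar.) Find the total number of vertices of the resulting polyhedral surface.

16

A nonagonal bipyramid: V=11, E=27, F=18.
Attach a square antiprism (V=8, E=16, F=10) along a 3-gon: merge 3 vertices and 3 edges, delete both glued faces → V=16, E=40, F=26.
Check: V − E + F = 16 − 40 + 26 = 2.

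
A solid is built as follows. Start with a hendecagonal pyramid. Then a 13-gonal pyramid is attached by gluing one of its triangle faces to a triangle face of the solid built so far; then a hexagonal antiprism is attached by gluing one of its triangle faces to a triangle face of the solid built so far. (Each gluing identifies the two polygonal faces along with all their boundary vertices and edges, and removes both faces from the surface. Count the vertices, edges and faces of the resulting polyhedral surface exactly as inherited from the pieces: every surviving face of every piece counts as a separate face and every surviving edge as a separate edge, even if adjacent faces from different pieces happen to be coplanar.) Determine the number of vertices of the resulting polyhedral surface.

A hendecagonal pyramid: V=12, E=22, F=12.
Attach a 13-gonal pyramid (V=14, E=26, F=14) along a 3-gon: merge 3 vertices and 3 edges, delete both glued faces → V=23, E=45, F=24.
Attach a hexagonal antiprism (V=12, E=24, F=14) along a 3-gon: merge 3 vertices and 3 edges, delete both glued faces → V=32, E=66, F=36.
Check: V − E + F = 32 − 66 + 36 = 2.

32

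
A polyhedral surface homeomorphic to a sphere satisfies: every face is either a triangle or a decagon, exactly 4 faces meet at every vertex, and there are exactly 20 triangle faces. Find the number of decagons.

Let x be the number of decagons; then F = 20 + x.
Edge–face incidences: 2E = 3·20 + 10·x = 60 + 10x.
Every vertex has degree 4, so 4V = 2E.
Euler: V − E + F = 2 ⇒ (2E)/4 − E + (20 + x) = 2.
Multiply by 8: 2·(2E) − 4·(2E) + 8·(20 + x) = 16, i.e. 160 + 8x − 2·(60 + 10x) = 16.
Collecting terms: −12x + 40 = 16, so −12x = −24, so x = 2.
Then 2E = 60 + 10·2 = 80, so E = 40, V = 2E/4 = 20, F = 20 + 2 = 22.

2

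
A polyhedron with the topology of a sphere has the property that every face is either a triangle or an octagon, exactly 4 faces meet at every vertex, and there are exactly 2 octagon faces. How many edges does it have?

Let x be the number of triangles; then F = 2 + x.
Edge–face incidences: 2E = 8·2 + 3·x = 16 + 3x.
Every vertex has degree 4, so 4V = 2E.
Euler: V − E + F = 2 ⇒ (2E)/4 − E + (2 + x) = 2.
Multiply by 8: 2·(2E) − 4·(2E) + 8·(2 + x) = 16, i.e. 16 + 8x − 2·(16 + 3x) = 16.
Collecting terms: 2x − 16 = 16, so 2x = 32, so x = 16.
Then 2E = 16 + 3·16 = 64, so E = 32, V = 2E/4 = 16, F = 2 + 16 = 18.

32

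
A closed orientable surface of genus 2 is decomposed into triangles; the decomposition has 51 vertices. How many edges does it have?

159

χ = 2 − 2·2 = -2, and every face is a triangle so 3F = 2E.
V − E + F = -2 with E = 3F/2 gives 51 − (3/2 − 1)·F = -2, so F = 106 and E = 159.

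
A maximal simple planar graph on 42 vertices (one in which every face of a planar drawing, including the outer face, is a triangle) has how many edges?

In a plane triangulation 3F = 2E and V − E + F = 2, so E = 3V − 6 = 3·42 − 6 = 120.

120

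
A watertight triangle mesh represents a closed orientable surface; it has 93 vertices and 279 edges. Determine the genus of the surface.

1

Every face is a triangle and each edge borders two faces, so 3F = 2·279, giving F = 186.
χ = V − E + F = 93 − 279 + 186 = 0.
For a closed orientable surface χ = 2 − 2g, so g = (2 − (0))/2 = 1.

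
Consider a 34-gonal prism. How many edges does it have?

102

A prism on an n-gon has two n-gon bases and n rectangular sides: V = 2·34 = 68, E = 3·34 = 102, F = 34 + 2 = 36.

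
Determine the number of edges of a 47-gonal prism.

141

A prism on an n-gon has two n-gon bases and n rectangular sides: V = 2·47 = 94, E = 3·47 = 141, F = 47 + 2 = 49.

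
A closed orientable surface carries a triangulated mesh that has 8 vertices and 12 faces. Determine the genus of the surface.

0

Every face is a triangle, so 2E = 3·12 = 36, giving E = 18.
χ = V − E + F = 8 − 18 + 12 = 2.
For a closed orientable surface χ = 2 − 2g, so g = (2 − (2))/2 = 0.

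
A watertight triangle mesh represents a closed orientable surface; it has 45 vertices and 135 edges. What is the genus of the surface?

1

Every face is a triangle and each edge borders two faces, so 3F = 2·135, giving F = 90.
χ = V − E + F = 45 − 135 + 90 = 0.
For a closed orientable surface χ = 2 − 2g, so g = (2 − (0))/2 = 1.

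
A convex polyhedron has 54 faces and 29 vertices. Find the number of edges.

81

Here V − E + F = 2.
E = V + F − (2) = 29 + 54 − (2) = 81.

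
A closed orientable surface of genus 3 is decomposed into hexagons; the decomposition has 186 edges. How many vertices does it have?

120

χ = 2 − 2·3 = -4, and every face is a hexagon so 6F = 2E.
F = 2E/6 = 62. Then V = -4 + E − F = -4 + 186 − 62 = 120.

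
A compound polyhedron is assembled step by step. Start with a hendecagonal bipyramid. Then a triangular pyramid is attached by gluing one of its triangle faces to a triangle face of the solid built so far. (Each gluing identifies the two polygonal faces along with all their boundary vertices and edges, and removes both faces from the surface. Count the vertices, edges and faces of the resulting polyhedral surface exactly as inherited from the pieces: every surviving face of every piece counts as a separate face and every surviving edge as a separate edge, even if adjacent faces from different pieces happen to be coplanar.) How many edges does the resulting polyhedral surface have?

36

A hendecagonal bipyramid: V=13, E=33, F=22.
Attach a triangular pyramid (V=4, E=6, F=4) along a 3-gon: merge 3 vertices and 3 edges, delete both glued faces → V=14, E=36, F=24.
Check: V − E + F = 14 − 36 + 24 = 2.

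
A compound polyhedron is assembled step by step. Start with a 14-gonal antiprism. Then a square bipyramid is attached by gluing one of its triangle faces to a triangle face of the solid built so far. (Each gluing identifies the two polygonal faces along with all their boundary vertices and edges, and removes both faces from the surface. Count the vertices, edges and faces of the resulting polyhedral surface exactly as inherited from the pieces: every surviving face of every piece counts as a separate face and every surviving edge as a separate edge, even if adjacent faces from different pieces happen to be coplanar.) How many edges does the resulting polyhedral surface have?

A 14-gonal antiprism: V=28, E=56, F=30.
Attach a square bipyramid (V=6, E=12, F=8) along a 3-gon: merge 3 vertices and 3 edges, delete both glued faces → V=31, E=65, F=36.
Check: V − E + F = 31 − 65 + 36 = 2.

65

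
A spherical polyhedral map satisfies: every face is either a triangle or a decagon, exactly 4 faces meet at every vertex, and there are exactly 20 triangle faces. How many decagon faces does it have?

2

Let x be the number of decagons; then F = 20 + x.
Edge–face incidences: 2E = 3·20 + 10·x = 60 + 10x.
Every vertex has degree 4, so 4V = 2E.
Euler: V − E + F = 2 ⇒ (2E)/4 − E + (20 + x) = 2.
Multiply by 8: 2·(2E) − 4·(2E) + 8·(20 + x) = 16, i.e. 160 + 8x − 2·(60 + 10x) = 16.
Collecting terms: −12x + 40 = 16, so −12x = −24, so x = 2.
Then 2E = 60 + 10·2 = 80, so E = 40, V = 2E/4 = 20, F = 20 + 2 = 22.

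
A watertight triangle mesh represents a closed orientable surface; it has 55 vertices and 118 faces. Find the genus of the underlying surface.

Every face is a triangle, so 2E = 3·118 = 354, giving E = 177.
χ = V − E + F = 55 − 177 + 118 = -4.
For a closed orientable surface χ = 2 − 2g, so g = (2 − (-4))/2 = 3.

3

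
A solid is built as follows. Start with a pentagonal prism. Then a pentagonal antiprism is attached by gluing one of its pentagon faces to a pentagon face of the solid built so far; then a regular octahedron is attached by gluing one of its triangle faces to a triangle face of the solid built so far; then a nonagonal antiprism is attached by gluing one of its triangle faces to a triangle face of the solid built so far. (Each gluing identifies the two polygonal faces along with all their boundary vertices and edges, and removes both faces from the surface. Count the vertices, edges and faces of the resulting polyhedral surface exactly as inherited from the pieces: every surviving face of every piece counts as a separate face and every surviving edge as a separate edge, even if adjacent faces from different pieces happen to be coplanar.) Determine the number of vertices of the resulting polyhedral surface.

33

A pentagonal prism: V=10, E=15, F=7.
Attach a pentagonal antiprism (V=10, E=20, F=12) along a 5-gon: merge 5 vertices and 5 edges, delete both glued faces → V=15, E=30, F=17.
Attach a regular octahedron (V=6, E=12, F=8) along a 3-gon: merge 3 vertices and 3 edges, delete both glued faces → V=18, E=39, F=23.
Attach a nonagonal antiprism (V=18, E=36, F=20) along a 3-gon: merge 3 vertices and 3 edges, delete both glued faces → V=33, E=72, F=41.
Check: V − E + F = 33 − 72 + 41 = 2.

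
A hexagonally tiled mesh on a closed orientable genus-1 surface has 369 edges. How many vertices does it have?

246

χ = 2 − 2·1 = 0, and every face is a hexagon so 6F = 2E.
F = 2E/6 = 123. Then V = 0 + E − F = 0 + 369 − 123 = 246.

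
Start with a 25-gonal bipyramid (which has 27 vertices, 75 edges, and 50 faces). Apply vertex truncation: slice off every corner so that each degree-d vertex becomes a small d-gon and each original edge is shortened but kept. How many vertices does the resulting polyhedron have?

150

Truncation replaces each original edge-end by a new vertex, so V′ = 2E = 150.
Each original edge survives, and each old vertex of degree d contributes d new edges; summing degrees gives Σd = 2E, so E′ = E + 2E = 3E = 225.
Each original face survives and each original vertex becomes one new face: F′ = F + V = 77.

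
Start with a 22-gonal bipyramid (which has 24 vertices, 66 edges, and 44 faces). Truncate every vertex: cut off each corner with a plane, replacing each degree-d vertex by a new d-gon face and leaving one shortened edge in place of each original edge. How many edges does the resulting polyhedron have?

198

Truncation replaces each original edge-end by a new vertex, so V′ = 2E = 132.
Each original edge survives, and each old vertex of degree d contributes d new edges; summing degrees gives Σd = 2E, so E′ = E + 2E = 3E = 198.
Each original face survives and each original vertex becomes one new face: F′ = F + V = 68.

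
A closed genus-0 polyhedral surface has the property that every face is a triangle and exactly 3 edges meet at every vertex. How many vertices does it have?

Each face has 3 edges and each edge borders two faces, so 2E = 3F.
Each vertex has degree 3, so 3V = 2E and hence V = 3F/3.
Euler: V − E + F = 2 ⇒ (3F/3) − (3F/2) + F = 2.
Multiply by 6: (6 − 9 + 6)F = 12, i.e. 3F = 12.
So F = 4, E = 3·4/2 = 6, V = 3·4/3 = 4.

4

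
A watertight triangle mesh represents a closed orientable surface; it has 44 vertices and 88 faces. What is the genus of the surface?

Every face is a triangle, so 2E = 3·88 = 264, giving E = 132.
χ = V − E + F = 44 − 132 + 88 = 0.
For a closed orientable surface χ = 2 − 2g, so g = (2 − (0))/2 = 1.

1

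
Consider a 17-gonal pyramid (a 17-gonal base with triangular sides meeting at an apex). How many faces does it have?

A pyramid on an n-gon base has one n-gon and n triangles: V = 17 + 1 = 18, E = 2·17 = 34, F = 17 + 1 = 18.
Check: V − E + F = 18 − 34 + 18 = 2.

18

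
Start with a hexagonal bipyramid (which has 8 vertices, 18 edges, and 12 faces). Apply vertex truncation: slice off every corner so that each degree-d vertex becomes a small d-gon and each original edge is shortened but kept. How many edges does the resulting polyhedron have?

Truncation replaces each original edge-end by a new vertex, so V′ = 2E = 36.
Each original edge survives, and each old vertex of degree d contributes d new edges; summing degrees gives Σd = 2E, so E′ = E + 2E = 3E = 54.
Each original face survives and each original vertex becomes one new face: F′ = F + V = 20.

54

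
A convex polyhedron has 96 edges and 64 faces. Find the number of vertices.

Here V − E + F = 2.
V = 2 + E − F = 2 + 96 − 64 = 34.

34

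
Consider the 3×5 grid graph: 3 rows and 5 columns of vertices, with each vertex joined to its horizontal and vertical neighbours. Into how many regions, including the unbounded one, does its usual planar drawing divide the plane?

The grid has V = 3·5 = 15 vertices and E = 3·4 + 5·2 = 22 edges.
F = 2 − V + E = 2 − 15 + 22 = 9.

9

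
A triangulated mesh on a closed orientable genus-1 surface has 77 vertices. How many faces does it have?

χ = 2 − 2·1 = 0, and every face is a triangle so 3F = 2E.
V − E + F = 0 with E = 3F/2 gives 77 − (3/2 − 1)·F = 0, so F = 154 and E = 231.

154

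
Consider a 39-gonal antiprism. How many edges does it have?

An antiprism on an n-gon has two n-gon caps and 2n triangles: V = 2·39 = 78, E = 4·39 = 156, F = 2·39 + 2 = 80.
Check: V − E + F = 78 − 156 + 80 = 2.

156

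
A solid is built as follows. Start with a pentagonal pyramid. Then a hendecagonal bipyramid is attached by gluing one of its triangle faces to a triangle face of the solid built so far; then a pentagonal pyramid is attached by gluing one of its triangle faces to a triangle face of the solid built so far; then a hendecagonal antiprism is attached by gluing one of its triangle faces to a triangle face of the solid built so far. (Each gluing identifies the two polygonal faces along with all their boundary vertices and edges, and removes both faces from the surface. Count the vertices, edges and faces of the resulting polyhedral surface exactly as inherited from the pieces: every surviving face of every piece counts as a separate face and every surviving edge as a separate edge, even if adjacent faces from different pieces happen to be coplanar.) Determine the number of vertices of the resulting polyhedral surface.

A pentagonal pyramid: V=6, E=10, F=6.
Attach a hendecagonal bipyramid (V=13, E=33, F=22) along a 3-gon: merge 3 vertices and 3 edges, delete both glued faces → V=16, E=40, F=26.
Attach a pentagonal pyramid (V=6, E=10, F=6) along a 3-gon: merge 3 vertices and 3 edges, delete both glued faces → V=19, E=47, F=30.
Attach a hendecagonal antiprism (V=22, E=44, F=24) along a 3-gon: merge 3 vertices and 3 edges, delete both glued faces → V=38, E=88, F=52.
Check: V − E + F = 38 − 88 + 52 = 2.

38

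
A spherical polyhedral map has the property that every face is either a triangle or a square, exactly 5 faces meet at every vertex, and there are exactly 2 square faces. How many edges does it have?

Let x be the number of triangles; then F = 2 + x.
Edge–face incidences: 2E = 4·2 + 3·x = 8 + 3x.
Every vertex has degree 5, so 5V = 2E.
Euler: V − E + F = 2 ⇒ (2E)/5 − E + (2 + x) = 2.
Multiply by 10: 2·(2E) − 5·(2E) + 10·(2 + x) = 20, i.e. 20 + 10x − 3·(8 + 3x) = 20.
Collecting terms: x − 4 = 20, so x = 24.
Then 2E = 8 + 3·24 = 80, so E = 40, V = 2E/5 = 16, F = 2 + 24 = 26.

40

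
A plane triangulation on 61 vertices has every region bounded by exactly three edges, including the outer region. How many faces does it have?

118

In a plane triangulation 3F = 2E and V − E + F = 2, so F = 2V − 4 = 2·61 − 4 = 118.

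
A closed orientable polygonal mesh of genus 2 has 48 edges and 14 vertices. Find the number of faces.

32

For a closed orientable surface of genus 2, χ = 2 − 2·2 = -2.
F = -2 − V + E = -2 − 14 + 48 = 32.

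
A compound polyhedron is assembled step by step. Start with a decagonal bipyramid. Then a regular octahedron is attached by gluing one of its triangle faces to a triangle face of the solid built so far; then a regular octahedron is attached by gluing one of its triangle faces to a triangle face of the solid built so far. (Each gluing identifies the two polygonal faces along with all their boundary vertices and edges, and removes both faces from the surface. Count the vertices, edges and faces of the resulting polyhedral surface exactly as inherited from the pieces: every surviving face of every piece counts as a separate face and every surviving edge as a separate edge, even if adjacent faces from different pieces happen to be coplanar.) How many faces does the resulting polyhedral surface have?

A decagonal bipyramid: V=12, E=30, F=20.
Attach a regular octahedron (V=6, E=12, F=8) along a 3-gon: merge 3 vertices and 3 edges, delete both glued faces → V=15, E=39, F=26.
Attach a regular octahedron (V=6, E=12, F=8) along a 3-gon: merge 3 vertices and 3 edges, delete both glued faces → V=18, E=48, F=32.
Check: V − E + F = 18 − 48 + 32 = 2.

32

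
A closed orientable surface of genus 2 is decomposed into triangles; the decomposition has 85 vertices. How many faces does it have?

174

χ = 2 − 2·2 = -2, and every face is a triangle so 3F = 2E.
V − E + F = -2 with E = 3F/2 gives 85 − (3/2 − 1)·F = -2, so F = 174 and E = 261.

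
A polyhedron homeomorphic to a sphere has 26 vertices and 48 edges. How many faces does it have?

Here V − E + F = 2.
F = 2 − V + E = 2 − 26 + 48 = 24.

24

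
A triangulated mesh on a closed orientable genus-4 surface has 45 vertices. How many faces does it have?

102

χ = 2 − 2·4 = -6, and every face is a triangle so 3F = 2E.
V − E + F = -6 with E = 3F/2 gives 45 − (3/2 − 1)·F = -6, so F = 102 and E = 153.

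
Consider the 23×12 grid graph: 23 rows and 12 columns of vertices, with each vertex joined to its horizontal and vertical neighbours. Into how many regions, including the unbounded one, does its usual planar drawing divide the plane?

243

The grid has V = 23·12 = 276 vertices and E = 23·11 + 12·22 = 517 edges.
F = 2 − V + E = 2 − 276 + 517 = 243.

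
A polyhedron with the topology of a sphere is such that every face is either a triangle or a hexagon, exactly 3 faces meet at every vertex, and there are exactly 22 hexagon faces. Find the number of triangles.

4

Let x be the number of triangles; then F = 22 + x.
Edge–face incidences: 2E = 6·22 + 3·x = 132 + 3x.
Every vertex has degree 3, so 3V = 2E.
Euler: V − E + F = 2 ⇒ (2E)/3 − E + (22 + x) = 2.
Multiply by 6: 2·(2E) − 3·(2E) + 6·(22 + x) = 12, i.e. 132 + 6x − (132 + 3x) = 12.
Collecting terms: 3x = 12, so x = 4.
Then 2E = 132 + 3·4 = 144, so E = 72, V = 2E/3 = 48, F = 22 + 4 = 26.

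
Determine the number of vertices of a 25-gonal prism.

50

A prism on an n-gon has two n-gon bases and n rectangular sides: V = 2·25 = 50, E = 3·25 = 75, F = 25 + 2 = 27.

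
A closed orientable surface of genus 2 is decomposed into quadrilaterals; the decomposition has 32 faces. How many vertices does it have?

30

χ = 2 − 2·2 = -2, and every face is a square so 4F = 2E.
E = 4·32/2 = 64. Then V = -2 + E − F = -2 + 64 − 32 = 30.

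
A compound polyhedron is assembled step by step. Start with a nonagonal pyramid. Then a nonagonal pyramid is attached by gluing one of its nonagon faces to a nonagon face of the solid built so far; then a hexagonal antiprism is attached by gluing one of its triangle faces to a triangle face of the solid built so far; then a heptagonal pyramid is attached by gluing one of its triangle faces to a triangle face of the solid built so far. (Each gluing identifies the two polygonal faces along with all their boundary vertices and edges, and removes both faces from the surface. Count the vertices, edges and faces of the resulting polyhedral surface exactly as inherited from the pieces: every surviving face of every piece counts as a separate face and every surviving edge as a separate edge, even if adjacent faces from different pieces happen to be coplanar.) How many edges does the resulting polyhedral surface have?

59

A nonagonal pyramid: V=10, E=18, F=10.
Attach a nonagonal pyramid (V=10, E=18, F=10) along a 9-gon: merge 9 vertices and 9 edges, delete both glued faces → V=11, E=27, F=18.
Attach a hexagonal antiprism (V=12, E=24, F=14) along a 3-gon: merge 3 vertices and 3 edges, delete both glued faces → V=20, E=48, F=30.
Attach a heptagonal pyramid (V=8, E=14, F=8) along a 3-gon: merge 3 vertices and 3 edges, delete both glued faces → V=25, E=59, F=36.
Check: V − E + F = 25 − 59 + 36 = 2.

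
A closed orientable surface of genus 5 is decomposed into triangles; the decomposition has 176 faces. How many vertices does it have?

80

χ = 2 − 2·5 = -8, and every face is a triangle so 3F = 2E.
E = 3·176/2 = 264. Then V = -8 + E − F = -8 + 264 − 176 = 80.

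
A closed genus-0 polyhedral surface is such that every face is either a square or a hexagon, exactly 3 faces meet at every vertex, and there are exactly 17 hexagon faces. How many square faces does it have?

6

Let x be the number of squares; then F = 17 + x.
Edge–face incidences: 2E = 6·17 + 4·x = 102 + 4x.
Every vertex has degree 3, so 3V = 2E.
Euler: V − E + F = 2 ⇒ (2E)/3 − E + (17 + x) = 2.
Multiply by 6: 2·(2E) − 3·(2E) + 6·(17 + x) = 12, i.e. 102 + 6x − (102 + 4x) = 12.
Collecting terms: 2x = 12, so x = 6.
Then 2E = 102 + 4·6 = 126, so E = 63, V = 2E/3 = 42, F = 17 + 6 = 23.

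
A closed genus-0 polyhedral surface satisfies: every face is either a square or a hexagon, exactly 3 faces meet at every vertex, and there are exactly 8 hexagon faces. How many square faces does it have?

6

Let x be the number of squares; then F = 8 + x.
Edge–face incidences: 2E = 6·8 + 4·x = 48 + 4x.
Every vertex has degree 3, so 3V = 2E.
Euler: V − E + F = 2 ⇒ (2E)/3 − E + (8 + x) = 2.
Multiply by 6: 2·(2E) − 3·(2E) + 6·(8 + x) = 12, i.e. 48 + 6x − (48 + 4x) = 12.
Collecting terms: 2x = 12, so x = 6.
Then 2E = 48 + 4·6 = 72, so E = 36, V = 2E/3 = 24, F = 8 + 6 = 14.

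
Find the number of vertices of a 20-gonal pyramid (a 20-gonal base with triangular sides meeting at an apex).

A pyramid on an n-gon base has one n-gon and n triangles: V = 20 + 1 = 21, E = 2·20 = 40, F = 20 + 1 = 21.

21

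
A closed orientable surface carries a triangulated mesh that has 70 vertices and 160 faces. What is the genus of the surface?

6

Every face is a triangle, so 2E = 3·160 = 480, giving E = 240.
χ = V − E + F = 70 − 240 + 160 = -10.
For a closed orientable surface χ = 2 − 2g, so g = (2 − (-10))/2 = 6.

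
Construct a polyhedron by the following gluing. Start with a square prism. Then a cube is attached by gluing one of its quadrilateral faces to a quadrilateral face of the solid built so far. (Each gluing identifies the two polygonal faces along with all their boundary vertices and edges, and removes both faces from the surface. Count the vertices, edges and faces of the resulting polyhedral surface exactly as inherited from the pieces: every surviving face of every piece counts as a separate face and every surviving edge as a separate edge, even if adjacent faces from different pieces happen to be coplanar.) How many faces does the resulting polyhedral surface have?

10

A square prism: V=8, E=12, F=6.
Attach a cube (V=8, E=12, F=6) along a 4-gon: merge 4 vertices and 4 edges, delete both glued faces → V=12, E=20, F=10.
Check: V − E + F = 12 − 20 + 10 = 2.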